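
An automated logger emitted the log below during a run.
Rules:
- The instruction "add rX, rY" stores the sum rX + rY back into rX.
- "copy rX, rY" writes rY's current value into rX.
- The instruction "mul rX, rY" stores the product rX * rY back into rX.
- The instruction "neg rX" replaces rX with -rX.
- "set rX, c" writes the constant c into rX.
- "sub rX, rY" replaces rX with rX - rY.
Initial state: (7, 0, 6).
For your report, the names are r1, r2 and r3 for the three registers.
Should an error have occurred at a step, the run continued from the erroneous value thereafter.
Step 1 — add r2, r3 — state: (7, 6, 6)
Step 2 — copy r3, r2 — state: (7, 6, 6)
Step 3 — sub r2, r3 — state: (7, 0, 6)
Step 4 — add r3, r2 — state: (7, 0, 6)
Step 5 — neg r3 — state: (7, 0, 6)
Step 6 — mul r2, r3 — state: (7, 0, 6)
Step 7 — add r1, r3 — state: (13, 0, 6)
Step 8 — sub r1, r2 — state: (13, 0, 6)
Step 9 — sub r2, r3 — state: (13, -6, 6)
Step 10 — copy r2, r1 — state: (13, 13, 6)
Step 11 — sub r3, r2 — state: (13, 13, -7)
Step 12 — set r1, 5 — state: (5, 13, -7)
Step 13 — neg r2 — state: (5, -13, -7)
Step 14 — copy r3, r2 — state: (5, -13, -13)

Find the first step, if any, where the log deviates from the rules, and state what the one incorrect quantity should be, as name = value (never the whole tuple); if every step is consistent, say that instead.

Step 1: r2 = 0 + 6 = 6 — in agreement.
Step 2: r3 = 6 — exactly as logged.
Step 3: r2 = 6 - 6 = 0 — confirmed correct.
Step 4: r3 = 6 + 0 = 6 — exactly as logged.
Step 5: r3 = -(6) = -6 — the log disagrees here.
The audit stops at step 5: the recorded entry is wrong and should be r3 = -6.

step 5, r3 = -6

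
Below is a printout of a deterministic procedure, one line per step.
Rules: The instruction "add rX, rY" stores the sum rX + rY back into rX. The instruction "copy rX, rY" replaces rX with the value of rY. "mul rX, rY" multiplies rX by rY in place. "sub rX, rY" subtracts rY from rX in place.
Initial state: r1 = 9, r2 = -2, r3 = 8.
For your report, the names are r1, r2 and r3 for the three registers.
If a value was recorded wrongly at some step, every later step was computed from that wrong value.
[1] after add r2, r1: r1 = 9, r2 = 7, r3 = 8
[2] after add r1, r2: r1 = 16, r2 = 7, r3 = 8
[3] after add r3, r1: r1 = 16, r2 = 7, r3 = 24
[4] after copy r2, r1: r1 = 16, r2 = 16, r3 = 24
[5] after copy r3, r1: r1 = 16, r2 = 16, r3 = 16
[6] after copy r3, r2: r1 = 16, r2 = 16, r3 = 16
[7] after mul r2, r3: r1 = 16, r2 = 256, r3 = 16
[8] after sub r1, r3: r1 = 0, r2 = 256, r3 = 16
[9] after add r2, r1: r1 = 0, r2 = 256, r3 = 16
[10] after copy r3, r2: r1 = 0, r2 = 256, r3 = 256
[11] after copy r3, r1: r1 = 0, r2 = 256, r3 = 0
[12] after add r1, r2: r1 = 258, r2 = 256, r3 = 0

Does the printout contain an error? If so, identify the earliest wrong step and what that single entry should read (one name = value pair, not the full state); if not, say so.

step 1: r2 = -2 + 9 = 7 -> no discrepancy
step 2: r1 = 9 + 7 = 16 -> same as recorded
step 3: r3 = 8 + 16 = 24 -> matches
step 4: r2 = 16 -> no discrepancy
step 5: r3 = 16 -> checks out
step 6: r3 = 16 -> matches
step 7: r2 = 16 * 16 = 256 -> no discrepancy
step 8: r1 = 16 - 16 = 0 -> consistent with the printout
step 9: r2 = 256 + 0 = 256 -> verified
step 10: r3 = 256 -> confirmed correct
step 11: r3 = 0 -> no discrepancy
step 12: r1 = 0 + 256 = 256 -> first mismatch against the printout
First incorrect step: 12; the correct value is r1 = 256.

step 12, r1 = 256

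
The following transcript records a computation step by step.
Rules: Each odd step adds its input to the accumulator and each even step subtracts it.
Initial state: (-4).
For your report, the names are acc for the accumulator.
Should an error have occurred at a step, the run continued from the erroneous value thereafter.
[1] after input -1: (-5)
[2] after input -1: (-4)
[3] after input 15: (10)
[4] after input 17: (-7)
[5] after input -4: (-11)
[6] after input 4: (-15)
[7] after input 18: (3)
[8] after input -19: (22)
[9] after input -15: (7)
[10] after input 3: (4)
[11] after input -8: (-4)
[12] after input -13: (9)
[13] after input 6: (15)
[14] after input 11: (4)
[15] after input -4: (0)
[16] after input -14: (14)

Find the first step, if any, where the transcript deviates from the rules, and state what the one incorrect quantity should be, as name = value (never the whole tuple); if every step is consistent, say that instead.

Recomputing the run from the initial state:
step 1: acc = -5
step 2: acc = -4
step 3: acc = 11
step 4: acc = -6
step 5: acc = -10
step 6: acc = -14
step 7: acc = 4
step 8: acc = 23
step 9: acc = 8
step 10: acc = 5
step 11: acc = -3
step 12: acc = 10
step 13: acc = 16
step 14: acc = 5
step 15: acc = 1
step 16: acc = 15
The first disagreement with the transcript is at step 3, where the value should be acc = 11.

step 3, acc = 11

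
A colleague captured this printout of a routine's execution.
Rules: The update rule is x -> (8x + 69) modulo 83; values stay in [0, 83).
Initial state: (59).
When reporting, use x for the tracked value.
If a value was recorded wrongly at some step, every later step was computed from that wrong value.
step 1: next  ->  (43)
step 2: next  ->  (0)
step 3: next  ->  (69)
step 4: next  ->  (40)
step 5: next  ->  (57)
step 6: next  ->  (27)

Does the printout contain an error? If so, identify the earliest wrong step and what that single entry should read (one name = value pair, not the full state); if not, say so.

step 2, x = 81

Recomputing the run from the initial state:
step 1: x = 43
step 2: x = 81
step 3: x = 53
step 4: x = 78
step 5: x = 29
step 6: x = 52
The first disagreement with the printout is at step 2, where the value should be x = 81.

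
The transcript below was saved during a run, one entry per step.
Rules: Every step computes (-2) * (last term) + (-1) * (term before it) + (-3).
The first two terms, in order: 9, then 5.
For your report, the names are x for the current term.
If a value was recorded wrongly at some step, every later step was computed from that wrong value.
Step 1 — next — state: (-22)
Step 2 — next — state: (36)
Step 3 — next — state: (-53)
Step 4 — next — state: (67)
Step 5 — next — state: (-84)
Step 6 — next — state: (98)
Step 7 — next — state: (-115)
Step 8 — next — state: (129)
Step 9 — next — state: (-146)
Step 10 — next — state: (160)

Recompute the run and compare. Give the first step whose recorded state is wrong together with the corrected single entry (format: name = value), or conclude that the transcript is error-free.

Recomputing the run from the initial state:
step 1: x = -22
step 2: x = 36
step 3: x = -53
step 4: x = 67
step 5: x = -84
step 6: x = 98
step 7: x = -115
step 8: x = 129
step 9: x = -146
step 10: x = 160
This matches the transcript at every step.

no error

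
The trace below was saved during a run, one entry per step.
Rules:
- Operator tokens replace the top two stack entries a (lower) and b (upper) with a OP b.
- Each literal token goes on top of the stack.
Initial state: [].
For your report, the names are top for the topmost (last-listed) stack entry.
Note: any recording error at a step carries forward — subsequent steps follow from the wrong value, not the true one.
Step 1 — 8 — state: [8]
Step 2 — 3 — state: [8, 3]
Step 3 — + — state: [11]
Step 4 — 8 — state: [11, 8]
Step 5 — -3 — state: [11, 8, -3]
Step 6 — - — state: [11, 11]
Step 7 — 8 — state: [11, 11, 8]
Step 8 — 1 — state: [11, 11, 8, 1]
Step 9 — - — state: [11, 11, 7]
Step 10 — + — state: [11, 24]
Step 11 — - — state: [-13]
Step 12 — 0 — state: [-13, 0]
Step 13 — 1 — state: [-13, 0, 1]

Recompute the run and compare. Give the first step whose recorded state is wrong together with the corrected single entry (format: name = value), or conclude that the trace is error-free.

step 1: push 8: top = 8 -> confirmed correct
step 2: push 3: top = 3 -> confirmed correct
step 3: 8 + 3 = 11 -> same as recorded
step 4: push 8: top = 8 -> consistent with the trace
step 5: push -3: top = -3 -> exactly as logged
step 6: 8 - -3 = 11 -> in agreement
step 7: push 8: top = 8 -> consistent with the trace
step 8: push 1: top = 1 -> matches
step 9: 8 - 1 = 7 -> checks out
step 10: 11 + 7 = 18 -> the recorded entry deviates here
The audit stops at step 10: the recorded entry is wrong and should be top = 18.

step 10, top = 18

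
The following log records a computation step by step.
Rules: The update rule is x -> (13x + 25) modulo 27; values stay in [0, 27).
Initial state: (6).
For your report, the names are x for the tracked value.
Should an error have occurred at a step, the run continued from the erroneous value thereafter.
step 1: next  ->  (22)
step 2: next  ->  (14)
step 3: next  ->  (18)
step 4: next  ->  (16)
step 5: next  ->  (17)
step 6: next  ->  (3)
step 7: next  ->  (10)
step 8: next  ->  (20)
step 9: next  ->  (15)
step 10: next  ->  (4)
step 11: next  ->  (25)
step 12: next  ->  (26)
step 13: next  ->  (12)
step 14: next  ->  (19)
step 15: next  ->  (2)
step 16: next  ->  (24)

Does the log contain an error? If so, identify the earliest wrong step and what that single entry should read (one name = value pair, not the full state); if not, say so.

step 11, x = 23

step 1: x = (13*6 + 25) mod 27 = 22 -> same as recorded
step 2: x = (13*22 + 25) mod 27 = 14 -> confirmed correct
step 3: x = (13*14 + 25) mod 27 = 18 -> agrees with the log
step 4: x = (13*18 + 25) mod 27 = 16 -> no discrepancy
step 5: x = (13*16 + 25) mod 27 = 17 -> checks out
step 6: x = (13*17 + 25) mod 27 = 3 -> matches
step 7: x = (13*3 + 25) mod 27 = 10 -> same as recorded
step 8: x = (13*10 + 25) mod 27 = 20 -> agrees with the log
step 9: x = (13*20 + 25) mod 27 = 15 -> exactly as logged
step 10: x = (13*15 + 25) mod 27 = 4 -> in agreement
step 11: x = (13*4 + 25) mod 27 = 23 -> first mismatch against the log
Step 11 is the first one off; corrected, x = 23.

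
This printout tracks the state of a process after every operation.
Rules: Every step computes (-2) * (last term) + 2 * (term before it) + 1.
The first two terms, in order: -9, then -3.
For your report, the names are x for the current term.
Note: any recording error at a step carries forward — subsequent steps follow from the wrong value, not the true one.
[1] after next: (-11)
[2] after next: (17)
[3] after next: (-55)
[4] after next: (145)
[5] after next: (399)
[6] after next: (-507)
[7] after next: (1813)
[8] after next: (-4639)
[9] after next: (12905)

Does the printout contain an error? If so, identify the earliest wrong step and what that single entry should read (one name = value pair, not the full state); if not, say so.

step 5, x = -399

step 1: x = -2*(-3) + (2)*(-9) + (1) = -11 -> same as recorded
step 2: x = -2*(-11) + (2)*(-3) + (1) = 17 -> matches
step 3: x = -2*(17) + (2)*(-11) + (1) = -55 -> confirmed correct
step 4: x = -2*(-55) + (2)*(17) + (1) = 145 -> no discrepancy
step 5: x = -2*(145) + (2)*(-55) + (1) = -399 -> the recorded entry deviates here
Step 5 is the first one off; corrected, x = -399.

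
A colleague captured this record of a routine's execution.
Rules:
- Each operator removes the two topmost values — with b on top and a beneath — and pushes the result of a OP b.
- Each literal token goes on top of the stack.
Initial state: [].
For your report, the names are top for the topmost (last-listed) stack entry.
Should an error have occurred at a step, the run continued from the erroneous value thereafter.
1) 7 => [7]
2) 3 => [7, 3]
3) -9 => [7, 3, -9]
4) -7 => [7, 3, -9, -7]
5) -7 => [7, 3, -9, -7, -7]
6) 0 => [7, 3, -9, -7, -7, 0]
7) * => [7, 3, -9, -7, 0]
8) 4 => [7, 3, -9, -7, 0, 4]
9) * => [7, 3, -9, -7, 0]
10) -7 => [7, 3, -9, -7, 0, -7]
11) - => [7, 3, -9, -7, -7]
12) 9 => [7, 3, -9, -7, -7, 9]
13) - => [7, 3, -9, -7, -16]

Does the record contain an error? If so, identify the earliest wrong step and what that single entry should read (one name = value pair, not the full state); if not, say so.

Recomputing the run from the initial state:
step 1: [7]
step 2: [7, 3]
step 3: [7, 3, -9]
step 4: [7, 3, -9, -7]
step 5: [7, 3, -9, -7, -7]
step 6: [7, 3, -9, -7, -7, 0]
step 7: [7, 3, -9, -7, 0]
step 8: [7, 3, -9, -7, 0, 4]
step 9: [7, 3, -9, -7, 0]
step 10: [7, 3, -9, -7, 0, -7]
step 11: [7, 3, -9, -7, 7]
step 12: [7, 3, -9, -7, 7, 9]
step 13: [7, 3, -9, -7, -2]
The first disagreement with the record is at step 11, where the value should be top = 7.

step 11, top = 7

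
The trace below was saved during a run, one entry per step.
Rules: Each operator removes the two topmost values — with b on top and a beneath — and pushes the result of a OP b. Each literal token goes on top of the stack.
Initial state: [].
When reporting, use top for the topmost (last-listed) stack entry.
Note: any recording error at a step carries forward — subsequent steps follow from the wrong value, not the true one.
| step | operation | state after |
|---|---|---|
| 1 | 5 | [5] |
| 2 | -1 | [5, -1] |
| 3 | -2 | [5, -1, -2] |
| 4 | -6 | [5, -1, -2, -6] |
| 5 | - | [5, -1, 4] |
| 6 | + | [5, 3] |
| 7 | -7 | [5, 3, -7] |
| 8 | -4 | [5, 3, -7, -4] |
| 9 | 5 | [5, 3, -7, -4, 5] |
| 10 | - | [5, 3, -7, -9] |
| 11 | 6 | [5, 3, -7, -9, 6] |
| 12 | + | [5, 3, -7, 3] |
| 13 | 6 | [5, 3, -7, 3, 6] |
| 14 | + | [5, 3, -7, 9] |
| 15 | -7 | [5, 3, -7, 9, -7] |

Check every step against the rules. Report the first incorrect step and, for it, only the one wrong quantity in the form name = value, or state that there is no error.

step 1: push 5: top = 5 -> checks out
step 2: push -1: top = -1 -> no discrepancy
step 3: push -2: top = -2 -> confirmed correct
step 4: push -6: top = -6 -> exactly as logged
step 5: -2 - -6 = 4 -> exactly as logged
step 6: -1 + 4 = 3 -> verified
step 7: push -7: top = -7 -> consistent with the trace
step 8: push -4: top = -4 -> confirmed correct
step 9: push 5: top = 5 -> verified
step 10: -4 - 5 = -9 -> matches
step 11: push 6: top = 6 -> exactly as logged
step 12: -9 + 6 = -3 -> the recorded entry deviates here
First deviation found at step 12; the corrected entry is top = -3.

step 12, top = -3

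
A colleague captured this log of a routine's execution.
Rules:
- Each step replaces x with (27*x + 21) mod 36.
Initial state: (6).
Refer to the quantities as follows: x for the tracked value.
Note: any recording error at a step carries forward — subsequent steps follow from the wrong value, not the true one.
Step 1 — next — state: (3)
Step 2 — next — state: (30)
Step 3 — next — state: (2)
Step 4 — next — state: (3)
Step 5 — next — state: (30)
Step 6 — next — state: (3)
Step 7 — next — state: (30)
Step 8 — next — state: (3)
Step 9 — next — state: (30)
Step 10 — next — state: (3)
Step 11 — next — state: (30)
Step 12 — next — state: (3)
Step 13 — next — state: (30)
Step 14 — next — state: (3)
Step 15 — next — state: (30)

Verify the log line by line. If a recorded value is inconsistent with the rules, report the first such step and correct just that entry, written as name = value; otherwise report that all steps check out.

Recomputing the run from the initial state:
step 1: x = 3
step 2: x = 30
step 3: x = 3
step 4: x = 30
step 5: x = 3
step 6: x = 30
step 7: x = 3
step 8: x = 30
step 9: x = 3
step 10: x = 30
step 11: x = 3
step 12: x = 30
step 13: x = 3
step 14: x = 30
step 15: x = 3
The first disagreement with the log is at step 3, where the value should be x = 3.

step 3, x = 3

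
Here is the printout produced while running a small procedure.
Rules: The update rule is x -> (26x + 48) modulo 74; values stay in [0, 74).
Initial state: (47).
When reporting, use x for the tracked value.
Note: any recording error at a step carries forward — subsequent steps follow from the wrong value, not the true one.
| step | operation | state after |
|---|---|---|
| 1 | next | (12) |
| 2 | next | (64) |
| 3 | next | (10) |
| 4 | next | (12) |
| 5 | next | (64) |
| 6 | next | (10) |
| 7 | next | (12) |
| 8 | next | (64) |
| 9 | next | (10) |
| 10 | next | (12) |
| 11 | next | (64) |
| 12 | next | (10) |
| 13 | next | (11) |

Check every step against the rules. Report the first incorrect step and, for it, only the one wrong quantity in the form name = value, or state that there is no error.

step 13, x = 12

step 1: x = (26*47 + 48) mod 74 = 12 -> matches
step 2: x = (26*12 + 48) mod 74 = 64 -> matches
step 3: x = (26*64 + 48) mod 74 = 10 -> no discrepancy
step 4: x = (26*10 + 48) mod 74 = 12 -> exactly as logged
step 5: x = (26*12 + 48) mod 74 = 64 -> exactly as logged
step 6: x = (26*64 + 48) mod 74 = 10 -> consistent with the printout
step 7: x = (26*10 + 48) mod 74 = 12 -> confirmed correct
step 8: x = (26*12 + 48) mod 74 = 64 -> matches
step 9: x = (26*64 + 48) mod 74 = 10 -> consistent with the printout
step 10: x = (26*10 + 48) mod 74 = 12 -> checks out
step 11: x = (26*12 + 48) mod 74 = 64 -> in agreement
step 12: x = (26*64 + 48) mod 74 = 10 -> no discrepancy
step 13: x = (26*10 + 48) mod 74 = 12 -> the entry is off here
Step 13 is the first one off; corrected, x = 12.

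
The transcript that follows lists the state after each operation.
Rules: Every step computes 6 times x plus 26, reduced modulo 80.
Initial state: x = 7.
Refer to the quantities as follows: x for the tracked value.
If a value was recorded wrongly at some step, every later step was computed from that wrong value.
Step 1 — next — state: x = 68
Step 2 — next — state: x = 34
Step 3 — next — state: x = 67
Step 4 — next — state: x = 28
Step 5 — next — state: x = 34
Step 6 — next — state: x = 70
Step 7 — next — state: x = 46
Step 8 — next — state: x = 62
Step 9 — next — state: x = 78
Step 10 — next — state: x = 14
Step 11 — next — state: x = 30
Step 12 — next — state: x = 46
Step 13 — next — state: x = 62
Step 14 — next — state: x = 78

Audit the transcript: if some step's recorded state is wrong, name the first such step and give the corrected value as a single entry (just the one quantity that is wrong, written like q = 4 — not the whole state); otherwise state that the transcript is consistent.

step 3, x = 70

Step 1: x = (6*7 + 26) mod 80 = 68 — exactly as logged.
Step 2: x = (6*68 + 26) mod 80 = 34 — exactly as logged.
Step 3: x = (6*34 + 26) mod 80 = 70 — first mismatch against the transcript.
First deviation found at step 3; the corrected entry is x = 70.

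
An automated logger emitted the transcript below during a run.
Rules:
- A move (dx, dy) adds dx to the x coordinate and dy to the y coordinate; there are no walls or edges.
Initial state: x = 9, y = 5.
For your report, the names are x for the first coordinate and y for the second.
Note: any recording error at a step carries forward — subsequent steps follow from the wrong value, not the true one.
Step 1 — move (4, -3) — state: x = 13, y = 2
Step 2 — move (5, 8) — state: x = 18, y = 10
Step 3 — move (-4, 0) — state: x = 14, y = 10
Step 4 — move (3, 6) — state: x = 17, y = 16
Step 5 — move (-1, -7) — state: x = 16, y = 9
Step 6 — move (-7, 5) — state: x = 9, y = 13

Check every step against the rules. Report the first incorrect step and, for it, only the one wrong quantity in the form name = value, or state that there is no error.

step 6, y = 14

Recomputing the run from the initial state:
step 1: x = 13, y = 2
step 2: x = 18, y = 10
step 3: x = 14, y = 10
step 4: x = 17, y = 16
step 5: x = 16, y = 9
step 6: x = 9, y = 14
The first disagreement with the transcript is at step 6, where the value should be y = 14.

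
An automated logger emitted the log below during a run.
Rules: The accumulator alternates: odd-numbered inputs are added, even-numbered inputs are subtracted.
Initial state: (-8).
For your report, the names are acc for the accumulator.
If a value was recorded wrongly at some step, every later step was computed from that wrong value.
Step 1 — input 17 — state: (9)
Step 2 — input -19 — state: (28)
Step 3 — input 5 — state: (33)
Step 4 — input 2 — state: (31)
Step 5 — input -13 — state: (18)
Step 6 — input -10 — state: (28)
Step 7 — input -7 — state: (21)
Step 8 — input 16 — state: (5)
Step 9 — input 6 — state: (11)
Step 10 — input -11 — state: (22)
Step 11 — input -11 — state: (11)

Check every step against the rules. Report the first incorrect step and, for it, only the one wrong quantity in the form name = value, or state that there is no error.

no error

Recomputing the run from the initial state:
step 1: acc = 9
step 2: acc = 28
step 3: acc = 33
step 4: acc = 31
step 5: acc = 18
step 6: acc = 28
step 7: acc = 21
step 8: acc = 5
step 9: acc = 11
step 10: acc = 22
step 11: acc = 11
This matches the log at every step.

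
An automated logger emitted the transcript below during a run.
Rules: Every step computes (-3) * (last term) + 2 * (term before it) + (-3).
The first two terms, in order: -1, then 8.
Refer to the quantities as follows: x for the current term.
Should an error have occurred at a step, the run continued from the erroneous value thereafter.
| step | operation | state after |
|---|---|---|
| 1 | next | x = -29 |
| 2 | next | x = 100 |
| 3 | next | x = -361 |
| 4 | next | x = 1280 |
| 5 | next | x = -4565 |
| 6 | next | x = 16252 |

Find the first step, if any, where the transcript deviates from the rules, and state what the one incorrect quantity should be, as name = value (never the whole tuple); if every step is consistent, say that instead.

Recomputing the run from the initial state:
step 1: x = -29
step 2: x = 100
step 3: x = -361
step 4: x = 1280
step 5: x = -4565
step 6: x = 16252
This matches the transcript at every step.

no error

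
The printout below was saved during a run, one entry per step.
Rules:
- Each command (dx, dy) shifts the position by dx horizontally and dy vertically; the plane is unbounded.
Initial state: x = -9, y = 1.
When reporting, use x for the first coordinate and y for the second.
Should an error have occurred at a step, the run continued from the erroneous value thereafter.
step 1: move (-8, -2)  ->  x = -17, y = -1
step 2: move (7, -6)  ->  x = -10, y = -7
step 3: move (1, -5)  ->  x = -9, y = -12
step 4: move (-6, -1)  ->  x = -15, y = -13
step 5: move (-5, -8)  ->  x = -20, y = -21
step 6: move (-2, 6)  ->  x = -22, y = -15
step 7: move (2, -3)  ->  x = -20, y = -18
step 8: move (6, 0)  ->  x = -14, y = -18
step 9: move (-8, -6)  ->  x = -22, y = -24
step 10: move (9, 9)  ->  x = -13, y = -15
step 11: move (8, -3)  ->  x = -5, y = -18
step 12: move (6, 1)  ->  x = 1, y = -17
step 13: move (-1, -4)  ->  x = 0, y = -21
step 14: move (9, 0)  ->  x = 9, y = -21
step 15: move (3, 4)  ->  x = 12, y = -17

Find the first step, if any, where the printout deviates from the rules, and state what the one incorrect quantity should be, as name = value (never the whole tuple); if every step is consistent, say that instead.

no error

Recomputing the run from the initial state:
step 1: x = -17, y = -1
step 2: x = -10, y = -7
step 3: x = -9, y = -12
step 4: x = -15, y = -13
step 5: x = -20, y = -21
step 6: x = -22, y = -15
step 7: x = -20, y = -18
step 8: x = -14, y = -18
step 9: x = -22, y = -24
step 10: x = -13, y = -15
step 11: x = -5, y = -18
step 12: x = 1, y = -17
step 13: x = 0, y = -21
step 14: x = 9, y = -21
step 15: x = 12, y = -17
This matches the printout at every step.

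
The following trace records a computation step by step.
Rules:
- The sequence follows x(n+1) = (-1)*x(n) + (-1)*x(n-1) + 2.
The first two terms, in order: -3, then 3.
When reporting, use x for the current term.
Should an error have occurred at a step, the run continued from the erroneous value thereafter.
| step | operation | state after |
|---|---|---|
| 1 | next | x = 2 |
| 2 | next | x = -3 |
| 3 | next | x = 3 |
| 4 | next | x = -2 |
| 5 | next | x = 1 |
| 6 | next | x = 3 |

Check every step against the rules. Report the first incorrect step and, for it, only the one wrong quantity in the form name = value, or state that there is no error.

1. x = -1*(3) + (-1)*(-3) + (2) = 2 (in agreement)
2. x = -1*(2) + (-1)*(3) + (2) = -3 (exactly as logged)
3. x = -1*(-3) + (-1)*(2) + (2) = 3 (consistent with the trace)
4. x = -1*(3) + (-1)*(-3) + (2) = 2 (a discrepancy with the trace)
The earliest wrong entry is at step 4: it should read x = 2.

step 4, x = 2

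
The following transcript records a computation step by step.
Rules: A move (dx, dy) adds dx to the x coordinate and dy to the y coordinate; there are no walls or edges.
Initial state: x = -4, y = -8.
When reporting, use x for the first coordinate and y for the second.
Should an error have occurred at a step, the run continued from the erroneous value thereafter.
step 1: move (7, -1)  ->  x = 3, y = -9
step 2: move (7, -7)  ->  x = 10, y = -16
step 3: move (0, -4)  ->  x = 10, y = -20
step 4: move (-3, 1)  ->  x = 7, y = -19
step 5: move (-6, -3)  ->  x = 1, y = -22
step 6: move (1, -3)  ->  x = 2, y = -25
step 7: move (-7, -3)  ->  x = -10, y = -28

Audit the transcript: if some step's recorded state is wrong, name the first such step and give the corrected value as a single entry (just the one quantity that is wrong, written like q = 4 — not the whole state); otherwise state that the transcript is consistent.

step 7, x = -5

Recomputing the run from the initial state:
step 1: x = 3, y = -9
step 2: x = 10, y = -16
step 3: x = 10, y = -20
step 4: x = 7, y = -19
step 5: x = 1, y = -22
step 6: x = 2, y = -25
step 7: x = -5, y = -28
The first disagreement with the transcript is at step 7, where the value should be x = -5.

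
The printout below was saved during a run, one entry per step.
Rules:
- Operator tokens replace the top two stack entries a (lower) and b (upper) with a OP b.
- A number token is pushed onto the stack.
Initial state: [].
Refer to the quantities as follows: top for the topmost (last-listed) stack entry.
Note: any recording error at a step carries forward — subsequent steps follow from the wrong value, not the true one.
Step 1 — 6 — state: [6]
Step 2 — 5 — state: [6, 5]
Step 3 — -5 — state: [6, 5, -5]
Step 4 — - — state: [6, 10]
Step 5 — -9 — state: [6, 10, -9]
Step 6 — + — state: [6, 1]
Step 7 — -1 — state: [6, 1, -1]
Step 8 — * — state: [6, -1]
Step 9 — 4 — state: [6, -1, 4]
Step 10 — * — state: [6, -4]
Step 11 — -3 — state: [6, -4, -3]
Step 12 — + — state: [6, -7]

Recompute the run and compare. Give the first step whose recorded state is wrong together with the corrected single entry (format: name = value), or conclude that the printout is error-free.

Step 1: push 6: top = 6 — checks out.
Step 2: push 5: top = 5 — matches.
Step 3: push -5: top = -5 — consistent with the printout.
Step 4: 5 - -5 = 10 — verified.
Step 5: push -9: top = -9 — in agreement.
Step 6: 10 + -9 = 1 — checks out.
Step 7: push -1: top = -1 — exactly as logged.
Step 8: 1 * -1 = -1 — checks out.
Step 9: push 4: top = 4 — exactly as logged.
Step 10: -1 * 4 = -4 — no discrepancy.
Step 11: push -3: top = -3 — in agreement.
Step 12: -4 + -3 = -7 — matches.
No step deviates from the rules.

no error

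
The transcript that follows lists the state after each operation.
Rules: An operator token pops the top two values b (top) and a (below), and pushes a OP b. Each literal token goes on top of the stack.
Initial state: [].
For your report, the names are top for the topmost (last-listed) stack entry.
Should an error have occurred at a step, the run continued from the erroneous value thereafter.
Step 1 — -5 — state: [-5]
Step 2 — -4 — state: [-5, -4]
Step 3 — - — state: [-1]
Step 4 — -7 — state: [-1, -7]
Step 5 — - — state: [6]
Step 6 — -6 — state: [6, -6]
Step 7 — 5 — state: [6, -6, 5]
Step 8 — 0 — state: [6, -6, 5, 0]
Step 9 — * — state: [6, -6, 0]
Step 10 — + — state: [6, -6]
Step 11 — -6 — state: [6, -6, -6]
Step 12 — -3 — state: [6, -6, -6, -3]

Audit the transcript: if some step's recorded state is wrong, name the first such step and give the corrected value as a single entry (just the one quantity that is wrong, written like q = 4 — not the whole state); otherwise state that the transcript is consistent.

no error

1. push -5: top = -5 (same as recorded)
2. push -4: top = -4 (no discrepancy)
3. -5 - -4 = -1 (confirmed correct)
4. push -7: top = -7 (in agreement)
5. -1 - -7 = 6 (verified)
6. push -6: top = -6 (consistent with the transcript)
7. push 5: top = 5 (checks out)
8. push 0: top = 0 (same as recorded)
9. 5 * 0 = 0 (agrees with the transcript)
10. -6 + 0 = -6 (verified)
11. push -6: top = -6 (in agreement)
12. push -3: top = -3 (checks out)
No step deviates from the rules.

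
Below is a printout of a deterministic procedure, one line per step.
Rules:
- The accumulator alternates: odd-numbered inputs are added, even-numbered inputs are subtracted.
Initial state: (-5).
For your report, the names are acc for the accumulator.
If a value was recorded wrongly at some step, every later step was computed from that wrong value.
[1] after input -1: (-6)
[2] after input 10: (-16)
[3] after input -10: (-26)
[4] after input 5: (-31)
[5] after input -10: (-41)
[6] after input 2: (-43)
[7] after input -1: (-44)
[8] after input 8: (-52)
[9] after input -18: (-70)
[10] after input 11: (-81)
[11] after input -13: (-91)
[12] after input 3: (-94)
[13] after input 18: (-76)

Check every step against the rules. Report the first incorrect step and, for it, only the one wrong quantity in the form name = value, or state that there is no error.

step 11, acc = -94

1. acc = -5 + -1 = -6 (in agreement)
2. acc = -6 - 10 = -16 (in agreement)
3. acc = -16 + -10 = -26 (no discrepancy)
4. acc = -26 - 5 = -31 (matches)
5. acc = -31 + -10 = -41 (same as recorded)
6. acc = -41 - 2 = -43 (confirmed correct)
7. acc = -43 + -1 = -44 (exactly as logged)
8. acc = -44 - 8 = -52 (confirmed correct)
9. acc = -52 + -18 = -70 (consistent with the printout)
10. acc = -70 - 11 = -81 (in agreement)
11. acc = -81 + -13 = -94 (first mismatch against the printout)
So the first discrepancy is step 11, where the right value is acc = -94.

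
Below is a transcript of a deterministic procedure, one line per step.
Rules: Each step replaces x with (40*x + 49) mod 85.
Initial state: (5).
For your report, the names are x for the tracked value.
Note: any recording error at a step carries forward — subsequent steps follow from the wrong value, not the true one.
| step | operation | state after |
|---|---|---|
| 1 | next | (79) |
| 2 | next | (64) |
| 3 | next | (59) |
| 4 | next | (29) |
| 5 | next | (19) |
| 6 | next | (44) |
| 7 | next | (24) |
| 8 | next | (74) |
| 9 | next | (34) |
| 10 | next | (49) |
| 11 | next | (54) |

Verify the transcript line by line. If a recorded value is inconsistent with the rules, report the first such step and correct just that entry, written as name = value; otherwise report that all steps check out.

step 1: x = (40*5 + 49) mod 85 = 79 -> same as recorded
step 2: x = (40*79 + 49) mod 85 = 64 -> no discrepancy
step 3: x = (40*64 + 49) mod 85 = 59 -> verified
step 4: x = (40*59 + 49) mod 85 = 29 -> exactly as logged
step 5: x = (40*29 + 49) mod 85 = 19 -> agrees with the transcript
step 6: x = (40*19 + 49) mod 85 = 44 -> matches
step 7: x = (40*44 + 49) mod 85 = 24 -> checks out
step 8: x = (40*24 + 49) mod 85 = 74 -> agrees with the transcript
step 9: x = (40*74 + 49) mod 85 = 34 -> agrees with the transcript
step 10: x = (40*34 + 49) mod 85 = 49 -> no discrepancy
step 11: x = (40*49 + 49) mod 85 = 54 -> checks out
The whole run recomputes cleanly — no discrepancies.

no error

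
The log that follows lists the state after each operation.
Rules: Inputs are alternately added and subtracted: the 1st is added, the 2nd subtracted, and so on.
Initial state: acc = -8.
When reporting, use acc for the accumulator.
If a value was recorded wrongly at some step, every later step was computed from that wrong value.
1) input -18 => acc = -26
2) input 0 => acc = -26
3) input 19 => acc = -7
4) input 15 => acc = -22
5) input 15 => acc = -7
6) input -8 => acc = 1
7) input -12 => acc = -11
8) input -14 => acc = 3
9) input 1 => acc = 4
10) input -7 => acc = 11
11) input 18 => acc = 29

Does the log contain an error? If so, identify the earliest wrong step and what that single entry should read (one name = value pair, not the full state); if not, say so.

no error

Step 1: acc = -8 + -18 = -26 — same as recorded.
Step 2: acc = -26 - 0 = -26 — verified.
Step 3: acc = -26 + 19 = -7 — no discrepancy.
Step 4: acc = -7 - 15 = -22 — in agreement.
Step 5: acc = -22 + 15 = -7 — agrees with the log.
Step 6: acc = -7 - -8 = 1 — verified.
Step 7: acc = 1 + -12 = -11 — same as recorded.
Step 8: acc = -11 - -14 = 3 — checks out.
Step 9: acc = 3 + 1 = 4 — no discrepancy.
Step 10: acc = 4 - -7 = 11 — agrees with the log.
Step 11: acc = 11 + 18 = 29 — confirmed correct.
All entries verified; no error found.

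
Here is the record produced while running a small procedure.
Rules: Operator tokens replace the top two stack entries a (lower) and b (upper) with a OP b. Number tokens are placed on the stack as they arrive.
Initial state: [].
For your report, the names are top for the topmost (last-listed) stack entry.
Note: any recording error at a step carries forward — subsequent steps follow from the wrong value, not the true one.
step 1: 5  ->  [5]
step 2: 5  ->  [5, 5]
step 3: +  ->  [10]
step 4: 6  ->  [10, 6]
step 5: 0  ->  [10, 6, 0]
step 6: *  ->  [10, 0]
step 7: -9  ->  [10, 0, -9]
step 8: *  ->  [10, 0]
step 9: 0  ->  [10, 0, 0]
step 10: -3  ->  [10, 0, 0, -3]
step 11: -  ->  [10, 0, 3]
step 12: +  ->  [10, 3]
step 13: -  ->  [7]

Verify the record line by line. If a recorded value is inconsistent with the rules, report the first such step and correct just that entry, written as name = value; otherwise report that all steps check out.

step 1: push 5: top = 5 -> confirmed correct
step 2: push 5: top = 5 -> same as recorded
step 3: 5 + 5 = 10 -> verified
step 4: push 6: top = 6 -> verified
step 5: push 0: top = 0 -> consistent with the record
step 6: 6 * 0 = 0 -> in agreement
step 7: push -9: top = -9 -> agrees with the record
step 8: 0 * -9 = 0 -> matches
step 9: push 0: top = 0 -> verified
step 10: push -3: top = -3 -> verified
step 11: 0 - -3 = 3 -> consistent with the record
step 12: 0 + 3 = 3 -> in agreement
step 13: 10 - 3 = 7 -> checks out
The whole run recomputes cleanly — no discrepancies.

no error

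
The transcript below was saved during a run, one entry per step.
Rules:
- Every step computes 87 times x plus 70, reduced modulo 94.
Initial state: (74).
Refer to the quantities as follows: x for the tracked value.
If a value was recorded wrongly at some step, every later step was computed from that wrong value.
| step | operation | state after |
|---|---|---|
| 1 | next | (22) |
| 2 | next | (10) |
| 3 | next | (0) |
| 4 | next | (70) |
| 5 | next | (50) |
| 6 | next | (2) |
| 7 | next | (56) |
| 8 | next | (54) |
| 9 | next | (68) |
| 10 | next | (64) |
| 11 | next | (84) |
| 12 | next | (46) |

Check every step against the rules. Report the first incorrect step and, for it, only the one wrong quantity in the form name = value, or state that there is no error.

step 11, x = 92

Recomputing the run from the initial state:
step 1: x = 22
step 2: x = 10
step 3: x = 0
step 4: x = 70
step 5: x = 50
step 6: x = 2
step 7: x = 56
step 8: x = 54
step 9: x = 68
step 10: x = 64
step 11: x = 92
step 12: x = 84
The first disagreement with the transcript is at step 11, where the value should be x = 92.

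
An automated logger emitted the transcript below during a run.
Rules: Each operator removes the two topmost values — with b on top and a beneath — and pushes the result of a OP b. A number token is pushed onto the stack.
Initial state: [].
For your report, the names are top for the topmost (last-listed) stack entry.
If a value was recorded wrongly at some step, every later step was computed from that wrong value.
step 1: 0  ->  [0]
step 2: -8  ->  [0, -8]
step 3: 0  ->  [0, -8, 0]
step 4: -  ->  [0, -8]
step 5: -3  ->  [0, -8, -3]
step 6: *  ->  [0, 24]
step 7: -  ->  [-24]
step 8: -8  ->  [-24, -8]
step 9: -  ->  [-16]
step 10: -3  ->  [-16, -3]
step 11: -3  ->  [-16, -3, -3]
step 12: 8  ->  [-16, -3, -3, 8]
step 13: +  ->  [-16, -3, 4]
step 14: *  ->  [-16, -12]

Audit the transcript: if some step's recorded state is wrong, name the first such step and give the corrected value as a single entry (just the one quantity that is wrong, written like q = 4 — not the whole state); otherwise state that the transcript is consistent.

Step 1: push 0: top = 0 — exactly as logged.
Step 2: push -8: top = -8 — checks out.
Step 3: push 0: top = 0 — same as recorded.
Step 4: -8 - 0 = -8 — exactly as logged.
Step 5: push -3: top = -3 — agrees with the transcript.
Step 6: -8 * -3 = 24 — in agreement.
Step 7: 0 - 24 = -24 — in agreement.
Step 8: push -8: top = -8 — in agreement.
Step 9: -24 - -8 = -16 — agrees with the transcript.
Step 10: push -3: top = -3 — matches.
Step 11: push -3: top = -3 — in agreement.
Step 12: push 8: top = 8 — confirmed correct.
Step 13: -3 + 8 = 5 — not what was recorded.
So the first discrepancy is step 13, where the right value is top = 5.

step 13, top = 5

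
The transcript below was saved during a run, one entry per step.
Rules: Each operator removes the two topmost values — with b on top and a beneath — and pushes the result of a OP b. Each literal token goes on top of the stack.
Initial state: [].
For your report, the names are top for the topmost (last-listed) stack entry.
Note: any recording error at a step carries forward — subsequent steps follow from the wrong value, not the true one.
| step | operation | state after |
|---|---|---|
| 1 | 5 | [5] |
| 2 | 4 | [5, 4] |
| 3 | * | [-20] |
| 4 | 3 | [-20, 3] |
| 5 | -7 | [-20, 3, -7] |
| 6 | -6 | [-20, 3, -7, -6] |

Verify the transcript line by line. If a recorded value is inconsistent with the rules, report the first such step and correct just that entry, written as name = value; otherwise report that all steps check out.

step 1: push 5: top = 5 -> in agreement
step 2: push 4: top = 4 -> matches
step 3: 5 * 4 = 20 -> first mismatch against the transcript
So the first discrepancy is step 3, where the right value is top = 20.

step 3, top = 20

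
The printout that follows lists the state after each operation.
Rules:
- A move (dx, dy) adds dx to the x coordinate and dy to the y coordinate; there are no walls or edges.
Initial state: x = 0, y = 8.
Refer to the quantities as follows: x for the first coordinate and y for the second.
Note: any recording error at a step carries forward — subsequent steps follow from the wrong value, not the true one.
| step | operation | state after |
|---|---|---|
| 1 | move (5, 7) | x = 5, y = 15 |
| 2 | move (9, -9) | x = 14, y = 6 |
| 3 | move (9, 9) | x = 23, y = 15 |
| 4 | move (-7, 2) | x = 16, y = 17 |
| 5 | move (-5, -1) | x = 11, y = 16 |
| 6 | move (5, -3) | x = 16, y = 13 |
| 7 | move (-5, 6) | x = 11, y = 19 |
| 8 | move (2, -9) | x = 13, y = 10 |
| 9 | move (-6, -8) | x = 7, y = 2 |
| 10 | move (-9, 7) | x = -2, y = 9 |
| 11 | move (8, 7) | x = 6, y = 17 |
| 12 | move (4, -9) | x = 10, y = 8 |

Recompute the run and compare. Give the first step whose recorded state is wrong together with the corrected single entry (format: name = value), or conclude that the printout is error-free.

step 11, y = 16

Recomputing the run from the initial state:
step 1: x = 5, y = 15
step 2: x = 14, y = 6
step 3: x = 23, y = 15
step 4: x = 16, y = 17
step 5: x = 11, y = 16
step 6: x = 16, y = 13
step 7: x = 11, y = 19
step 8: x = 13, y = 10
step 9: x = 7, y = 2
step 10: x = -2, y = 9
step 11: x = 6, y = 16
step 12: x = 10, y = 7
The first disagreement with the printout is at step 11, where the value should be y = 16.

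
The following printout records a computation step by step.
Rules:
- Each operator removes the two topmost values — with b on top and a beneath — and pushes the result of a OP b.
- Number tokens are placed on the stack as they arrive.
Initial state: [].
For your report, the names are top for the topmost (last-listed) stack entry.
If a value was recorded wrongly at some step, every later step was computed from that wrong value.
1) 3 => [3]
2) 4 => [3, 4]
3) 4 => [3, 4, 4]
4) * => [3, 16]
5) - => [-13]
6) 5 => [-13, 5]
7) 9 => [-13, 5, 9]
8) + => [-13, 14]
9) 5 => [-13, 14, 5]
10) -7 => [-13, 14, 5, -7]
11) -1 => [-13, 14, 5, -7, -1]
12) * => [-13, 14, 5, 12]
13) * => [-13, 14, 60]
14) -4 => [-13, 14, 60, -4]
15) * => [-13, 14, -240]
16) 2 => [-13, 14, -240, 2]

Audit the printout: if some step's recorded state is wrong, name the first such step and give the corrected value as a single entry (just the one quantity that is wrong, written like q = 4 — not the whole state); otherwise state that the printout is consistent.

step 12, top = 7

Recomputing the run from the initial state:
step 1: [3]
step 2: [3, 4]
step 3: [3, 4, 4]
step 4: [3, 16]
step 5: [-13]
step 6: [-13, 5]
step 7: [-13, 5, 9]
step 8: [-13, 14]
step 9: [-13, 14, 5]
step 10: [-13, 14, 5, -7]
step 11: [-13, 14, 5, -7, -1]
step 12: [-13, 14, 5, 7]
step 13: [-13, 14, 35]
step 14: [-13, 14, 35, -4]
step 15: [-13, 14, -140]
step 16: [-13, 14, -140, 2]
The first disagreement with the printout is at step 12, where the value should be top = 7.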